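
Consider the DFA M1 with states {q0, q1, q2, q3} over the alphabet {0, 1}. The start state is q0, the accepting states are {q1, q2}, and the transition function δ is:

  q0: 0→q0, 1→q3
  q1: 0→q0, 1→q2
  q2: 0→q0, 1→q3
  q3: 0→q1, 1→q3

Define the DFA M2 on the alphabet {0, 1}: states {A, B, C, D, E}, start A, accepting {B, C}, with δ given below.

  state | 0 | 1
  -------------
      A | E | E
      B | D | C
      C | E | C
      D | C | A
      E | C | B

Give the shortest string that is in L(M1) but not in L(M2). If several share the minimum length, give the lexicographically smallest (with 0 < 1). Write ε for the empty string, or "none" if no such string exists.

The string 010 is accepted by M1 but not by M2.
No shorter string lies in the difference, and 010 is the lexicographically first length-3 string in L(M1) \ L(M2).

010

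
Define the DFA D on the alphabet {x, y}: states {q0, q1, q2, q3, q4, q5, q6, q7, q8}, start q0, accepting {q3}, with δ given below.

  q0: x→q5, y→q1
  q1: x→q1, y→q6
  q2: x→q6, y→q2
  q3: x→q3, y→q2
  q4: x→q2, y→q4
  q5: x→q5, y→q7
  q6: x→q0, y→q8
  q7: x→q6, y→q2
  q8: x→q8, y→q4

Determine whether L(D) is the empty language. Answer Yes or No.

The states reachable from the start state are {q0, q1, q2, q4, q5, q6, q7, q8}.
None of the accepting states {q3} is reachable, so no string is accepted and L(D) = ∅.

Yes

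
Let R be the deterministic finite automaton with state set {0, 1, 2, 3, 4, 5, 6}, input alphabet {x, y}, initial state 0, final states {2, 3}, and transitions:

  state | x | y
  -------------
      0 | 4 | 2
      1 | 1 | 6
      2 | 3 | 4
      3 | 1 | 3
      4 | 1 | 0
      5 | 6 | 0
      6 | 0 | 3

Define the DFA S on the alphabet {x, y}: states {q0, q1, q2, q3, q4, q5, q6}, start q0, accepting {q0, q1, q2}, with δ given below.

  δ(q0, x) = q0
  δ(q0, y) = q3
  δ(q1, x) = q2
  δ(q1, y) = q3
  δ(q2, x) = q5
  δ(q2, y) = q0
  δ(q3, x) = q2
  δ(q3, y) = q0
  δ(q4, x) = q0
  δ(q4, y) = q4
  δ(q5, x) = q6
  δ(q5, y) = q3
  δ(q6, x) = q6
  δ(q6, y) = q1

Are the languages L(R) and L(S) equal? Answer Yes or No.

No

The string y is accepted by R but rejected by S.
So L(R) ≠ L(S).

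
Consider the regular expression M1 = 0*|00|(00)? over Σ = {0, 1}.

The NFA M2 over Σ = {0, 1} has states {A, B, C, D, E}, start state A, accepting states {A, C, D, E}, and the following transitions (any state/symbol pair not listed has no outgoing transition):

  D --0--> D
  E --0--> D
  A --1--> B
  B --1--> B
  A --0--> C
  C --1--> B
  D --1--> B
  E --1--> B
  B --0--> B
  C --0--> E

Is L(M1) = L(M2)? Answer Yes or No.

Converting the expression M1 to a DFA (subset construction, then merging equivalent states) gives the minimal DFA with states {r0, r1}, start state r0, accepting states {r0} and transitions r0: 0→r0, 1→r1; r1: 0→r1, 1→r1.
Exploring the product automaton M1 × M2 from the start pair (r0, A), following both machines on each input symbol, reaches 5 state pairs: (r0, A), (r0, C), (r1, B), (r0, E), (r0, D).
M1 accepts in {r0} and M2 accepts in {A, C, D, E}. In every reachable pair the two components are either both accepting — (r0, A), (r0, C), (r0, E), (r0, D) — or both non-accepting, so no string is accepted by exactly one of the machines: L(M1) \ L(M2) and L(M2) \ L(M1) are both empty.
Hence every string is accepted by M1 iff it is accepted by M2, and the two languages coincide.

Yes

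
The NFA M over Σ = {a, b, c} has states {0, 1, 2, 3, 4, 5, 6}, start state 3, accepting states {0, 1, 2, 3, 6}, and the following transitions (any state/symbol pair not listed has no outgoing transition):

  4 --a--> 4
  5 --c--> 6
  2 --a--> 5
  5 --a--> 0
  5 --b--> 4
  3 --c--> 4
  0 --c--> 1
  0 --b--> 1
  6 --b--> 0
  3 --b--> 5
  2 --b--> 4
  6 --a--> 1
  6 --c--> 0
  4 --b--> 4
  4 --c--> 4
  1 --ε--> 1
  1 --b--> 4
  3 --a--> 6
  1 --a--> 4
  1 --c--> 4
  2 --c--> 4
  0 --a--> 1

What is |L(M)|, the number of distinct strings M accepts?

25

The useful subgraph on states {0, 1, 3, 5, 6} is acyclic, so L(M) is finite; the longest accepting path visits 5 useful states, giving maximum string length 4.
Counting accepting paths from 3 by length: 1 of length 0, 1 of length 1, 5 of length 2, 12 of length 3, 6 of length 4. Total 25.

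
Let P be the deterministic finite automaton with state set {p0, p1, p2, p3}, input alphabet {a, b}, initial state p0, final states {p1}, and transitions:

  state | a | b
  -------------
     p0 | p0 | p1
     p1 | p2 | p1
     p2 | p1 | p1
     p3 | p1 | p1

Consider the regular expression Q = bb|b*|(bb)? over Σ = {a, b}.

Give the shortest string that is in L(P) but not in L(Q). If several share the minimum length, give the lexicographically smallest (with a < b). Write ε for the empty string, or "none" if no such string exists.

The string ab is accepted by P but not by Q.
No shorter string lies in the difference, and ab is the lexicographically first length-2 string in L(P) \ L(Q).

ab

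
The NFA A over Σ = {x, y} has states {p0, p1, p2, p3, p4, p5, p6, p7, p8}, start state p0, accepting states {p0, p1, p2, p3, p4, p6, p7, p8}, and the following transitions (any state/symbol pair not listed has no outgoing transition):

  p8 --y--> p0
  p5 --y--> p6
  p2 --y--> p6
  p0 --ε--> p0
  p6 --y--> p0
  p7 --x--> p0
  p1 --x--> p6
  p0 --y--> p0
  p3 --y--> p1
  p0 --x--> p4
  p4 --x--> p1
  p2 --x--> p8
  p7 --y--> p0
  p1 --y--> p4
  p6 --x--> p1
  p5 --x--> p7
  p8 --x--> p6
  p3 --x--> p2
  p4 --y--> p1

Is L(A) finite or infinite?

infinite

State p0 is reachable from the start and can reach an accepting state, and it lies on the cycle p0 → p0.
Traversing that cycle any number of times yields accepted strings of unbounded length, so the language is infinite.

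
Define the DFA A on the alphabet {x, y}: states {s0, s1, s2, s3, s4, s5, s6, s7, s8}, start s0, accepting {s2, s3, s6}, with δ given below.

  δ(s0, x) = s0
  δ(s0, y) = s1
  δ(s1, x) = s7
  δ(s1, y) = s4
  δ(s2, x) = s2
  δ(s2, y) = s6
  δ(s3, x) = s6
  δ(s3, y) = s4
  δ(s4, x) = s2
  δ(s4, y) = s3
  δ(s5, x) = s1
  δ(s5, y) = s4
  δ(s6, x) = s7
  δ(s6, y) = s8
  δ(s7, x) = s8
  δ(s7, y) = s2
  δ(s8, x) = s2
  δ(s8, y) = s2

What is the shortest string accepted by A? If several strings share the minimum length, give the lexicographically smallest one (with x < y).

A breadth-first search from s0 reaches an accepting state first via the path s0 → s1 → s7 → s2 on input yxy.
No string of length < 3 is accepted (BFS exhausts all shorter strings without reaching an accepting state), and yxy is the lexicographically least accepting string of length 3.

yxy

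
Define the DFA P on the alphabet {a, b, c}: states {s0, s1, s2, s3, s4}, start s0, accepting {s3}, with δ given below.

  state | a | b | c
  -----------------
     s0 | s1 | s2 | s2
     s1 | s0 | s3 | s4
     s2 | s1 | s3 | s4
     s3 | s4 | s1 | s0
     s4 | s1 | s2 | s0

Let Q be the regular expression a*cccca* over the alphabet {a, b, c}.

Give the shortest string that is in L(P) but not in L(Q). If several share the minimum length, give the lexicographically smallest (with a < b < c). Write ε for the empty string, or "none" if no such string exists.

The string ab is accepted by P but not by Q.
No shorter string lies in the difference, and ab is the lexicographically first length-2 string in L(P) \ L(Q).

ab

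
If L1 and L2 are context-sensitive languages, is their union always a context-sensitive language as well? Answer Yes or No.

A linear-bounded automaton can nondeterministically choose to simulate the LBA for L₁ or the LBA for L₂; equivalently, with disjoint nonterminals, S → S₁ | S₂ added to two noncontracting grammars is still noncontracting.
So the context-sensitive languages are closed under union.

Yes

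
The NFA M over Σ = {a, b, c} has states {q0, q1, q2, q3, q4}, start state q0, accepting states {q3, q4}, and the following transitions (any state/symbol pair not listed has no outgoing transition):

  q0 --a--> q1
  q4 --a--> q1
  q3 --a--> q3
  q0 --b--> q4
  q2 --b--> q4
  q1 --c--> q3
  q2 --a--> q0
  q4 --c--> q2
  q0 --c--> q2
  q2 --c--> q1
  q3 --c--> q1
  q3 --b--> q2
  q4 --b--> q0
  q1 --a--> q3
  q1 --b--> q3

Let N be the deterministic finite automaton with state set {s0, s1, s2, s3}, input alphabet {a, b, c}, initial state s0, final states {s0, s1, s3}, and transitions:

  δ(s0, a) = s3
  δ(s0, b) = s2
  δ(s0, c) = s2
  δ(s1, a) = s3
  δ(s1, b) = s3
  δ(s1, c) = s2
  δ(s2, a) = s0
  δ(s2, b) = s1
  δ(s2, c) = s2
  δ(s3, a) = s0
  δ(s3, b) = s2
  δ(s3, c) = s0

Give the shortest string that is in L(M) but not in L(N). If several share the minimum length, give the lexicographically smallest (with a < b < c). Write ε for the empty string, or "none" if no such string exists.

The string b is accepted by M but not by N.
No shorter string lies in the difference, and b is the lexicographically first length-1 string in L(M) \ L(N).

b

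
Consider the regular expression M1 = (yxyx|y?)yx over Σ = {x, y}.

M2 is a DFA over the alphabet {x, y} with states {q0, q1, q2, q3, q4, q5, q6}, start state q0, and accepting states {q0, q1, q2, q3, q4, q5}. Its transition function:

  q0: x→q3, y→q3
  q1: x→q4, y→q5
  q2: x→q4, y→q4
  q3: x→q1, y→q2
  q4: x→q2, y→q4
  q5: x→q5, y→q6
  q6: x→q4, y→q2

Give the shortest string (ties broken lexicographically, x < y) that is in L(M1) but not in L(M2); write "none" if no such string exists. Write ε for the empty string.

none

Converting the expression M1 to a DFA (subset construction, then merging equivalent states) gives the minimal DFA with states {r0, r1, r2, r3, r4, r5, r6, r7}, start state r0, accepting states {r3, r6} and transitions r0: x→r1, y→r2; r1: x→r1, y→r1; r2: x→r3, y→r4; r3: x→r1, y→r5; r4: x→r6, y→r1; r5: x→r7, y→r1; r6: x→r1, y→r1; r7: x→r1, y→r4.
Exploring the product automaton M1 × M2 from the start pair (r0, q0), following both machines on each input symbol, reaches 14 state pairs: (r0, q0), (r1, q3), (r2, q3), (r1, q1), (r1, q2), (r3, q1), (r4, q2), (r1, q4), (r1, q5), (r5, q5), (r6, q4), (r1, q6), (r7, q5), (r4, q6).
M1 accepts in {r3, r6} and M2 accepts in {q0, q1, q2, q3, q4, q5}. The reachable pairs whose M1-component is accepting are (r3, q1), (r6, q4); in each of them the M2-component is accepting too, so the product for L(M1) \ L(M2) (M1-component accepting, M2-component rejecting) has no reachable accepting pair and the difference is empty.
So every string accepted by M1 is also accepted by M2: L(M1) \ L(M2) = ∅ and there is no such string.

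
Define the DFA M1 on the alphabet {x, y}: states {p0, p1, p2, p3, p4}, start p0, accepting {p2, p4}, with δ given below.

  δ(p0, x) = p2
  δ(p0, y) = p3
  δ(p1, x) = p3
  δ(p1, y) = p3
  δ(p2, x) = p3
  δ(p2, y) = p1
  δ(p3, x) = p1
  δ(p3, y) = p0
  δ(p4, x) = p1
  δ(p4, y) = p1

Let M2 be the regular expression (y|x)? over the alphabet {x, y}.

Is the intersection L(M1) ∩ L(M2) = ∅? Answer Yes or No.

The string x is accepted by both M1 and M2.
Hence L(M1) ∩ L(M2) ≠ ∅.

No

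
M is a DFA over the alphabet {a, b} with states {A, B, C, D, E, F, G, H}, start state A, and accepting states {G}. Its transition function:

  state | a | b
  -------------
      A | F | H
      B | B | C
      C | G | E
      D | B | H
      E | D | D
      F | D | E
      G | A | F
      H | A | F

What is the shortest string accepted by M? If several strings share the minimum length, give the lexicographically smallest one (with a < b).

A breadth-first search from A reaches an accepting state first via the path A → F → D → B → C → G on input aaaba.
No string of length < 5 is accepted (BFS exhausts all shorter strings without reaching an accepting state), and aaaba is the lexicographically least accepting string of length 5.

aaaba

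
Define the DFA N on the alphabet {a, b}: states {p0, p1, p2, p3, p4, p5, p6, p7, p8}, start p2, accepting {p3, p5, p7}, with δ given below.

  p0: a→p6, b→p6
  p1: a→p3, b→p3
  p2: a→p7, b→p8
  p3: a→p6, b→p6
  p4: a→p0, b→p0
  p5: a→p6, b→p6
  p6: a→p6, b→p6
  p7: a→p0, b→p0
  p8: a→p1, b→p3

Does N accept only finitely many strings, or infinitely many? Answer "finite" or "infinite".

The useful states (reachable from p2 and able to reach an accepting state) are {p1, p2, p3, p7, p8}.
Restricted to these states the transition graph has no cycle, so every accepting path has bounded length and L is finite.

finite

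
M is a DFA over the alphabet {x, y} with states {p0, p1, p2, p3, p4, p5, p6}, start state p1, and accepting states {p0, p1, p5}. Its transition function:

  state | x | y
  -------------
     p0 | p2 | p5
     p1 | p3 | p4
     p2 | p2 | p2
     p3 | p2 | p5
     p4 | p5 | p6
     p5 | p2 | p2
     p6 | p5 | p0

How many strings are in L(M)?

The useful subgraph on states {p0, p1, p3, p4, p5, p6} is acyclic, so L(M) is finite; the longest accepting path visits 5 useful states, giving maximum string length 4.
Counting accepting paths from p1 by length: 1 of length 0, 2 of length 2, 2 of length 3, 1 of length 4. Total 6.

6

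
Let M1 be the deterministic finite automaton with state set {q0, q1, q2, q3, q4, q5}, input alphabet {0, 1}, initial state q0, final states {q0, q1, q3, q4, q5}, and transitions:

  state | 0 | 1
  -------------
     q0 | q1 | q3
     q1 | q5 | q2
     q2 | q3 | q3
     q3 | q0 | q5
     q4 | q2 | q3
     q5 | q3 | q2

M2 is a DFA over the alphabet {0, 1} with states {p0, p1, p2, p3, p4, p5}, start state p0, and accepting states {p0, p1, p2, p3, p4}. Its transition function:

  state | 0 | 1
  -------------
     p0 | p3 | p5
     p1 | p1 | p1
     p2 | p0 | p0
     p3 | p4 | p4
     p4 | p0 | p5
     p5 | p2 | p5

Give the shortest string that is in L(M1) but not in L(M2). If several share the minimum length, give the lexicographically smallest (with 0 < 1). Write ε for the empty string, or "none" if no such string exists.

1

The string 1 is accepted by M1 but not by M2.
No shorter string lies in the difference, and 1 is the lexicographically first length-1 string in L(M1) \ L(M2).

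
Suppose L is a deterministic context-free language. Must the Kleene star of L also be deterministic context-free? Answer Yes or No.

No

L = {c aⁿbⁿ : n≥0} ∪ {cc aⁿb²ⁿ : n≥0} is a DCFL (the number of leading c's fixes which ratio the DPDA checks), but L* is not. Every word of L starts with c, so in a factorisation of the string cc aⁱbʲ (i≥1) into words of L each factor begins at one of the two c's: either the whole string is a single word of L (forcing j = 2i), or it splits as c · (c aⁱbʲ) with c ∈ L (take n = 0) and c aⁱbʲ ∈ L (forcing j = i). Thus L* ∩ cca⁺b* = {cc aⁿbⁿ : n≥1} ∪ {cc aⁿb²ⁿ : n≥1}. A DPDA for L* would give one for this intersection with a regular set, and, started from its configuration after reading cc, one for {aⁿbⁿ : n≥1} ∪ {aⁿb²ⁿ : n≥1}, which no deterministic PDA accepts (a DPDA for it would have a single run on aⁿb²ⁿ, accepting after the prefix aⁿbⁿ and accepting again after n more b's; an ordinary PDA that simulates it on a's and b's and, at any moment when it is accepting, may switch to reading only a fresh letter d while feeding each d to the simulation as a b, would accept aⁱbʲdᵏ (k≥1) exactly when both aⁱbʲ and aⁱbʲ⁺ᵏ are in the language, i.e. its language intersected with the regular set a*b*d⁺ would be exactly {aⁿbⁿdⁿ : n≥1} — impossible, since context-free languages are closed under intersection with regular sets and {aⁿbⁿdⁿ} is not context-free). So L* is not a DCFL.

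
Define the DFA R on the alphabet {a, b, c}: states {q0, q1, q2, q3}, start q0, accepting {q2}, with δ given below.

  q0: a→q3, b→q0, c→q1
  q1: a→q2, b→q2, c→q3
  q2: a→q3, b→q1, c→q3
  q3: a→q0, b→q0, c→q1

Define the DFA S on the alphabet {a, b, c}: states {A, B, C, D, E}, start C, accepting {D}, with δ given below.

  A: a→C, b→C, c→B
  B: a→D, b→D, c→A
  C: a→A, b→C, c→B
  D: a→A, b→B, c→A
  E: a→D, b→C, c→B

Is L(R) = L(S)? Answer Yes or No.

Yes

Exploring the product automaton R × S from the start pair (q0, C), following both machines on each input symbol, reaches 4 state pairs: (q0, C), (q3, A), (q1, B), (q2, D).
R accepts in {q2} and S accepts in {D}. In every reachable pair the two components are either both accepting — (q2, D) — or both non-accepting, so no string is accepted by exactly one of the machines: L(R) \ L(S) and L(S) \ L(R) are both empty.
Hence every string is accepted by R iff it is accepted by S, and the two languages coincide.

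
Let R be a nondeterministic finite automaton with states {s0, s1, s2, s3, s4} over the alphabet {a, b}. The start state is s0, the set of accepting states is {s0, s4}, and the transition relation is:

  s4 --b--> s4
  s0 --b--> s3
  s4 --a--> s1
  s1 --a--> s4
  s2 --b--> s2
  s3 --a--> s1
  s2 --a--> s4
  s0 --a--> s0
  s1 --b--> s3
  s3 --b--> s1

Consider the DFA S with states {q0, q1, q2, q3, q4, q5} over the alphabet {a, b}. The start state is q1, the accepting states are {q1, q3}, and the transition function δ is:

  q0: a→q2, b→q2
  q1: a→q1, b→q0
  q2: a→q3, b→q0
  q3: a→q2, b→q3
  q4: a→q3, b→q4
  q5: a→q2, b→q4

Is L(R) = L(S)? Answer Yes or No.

Exploring the product automaton R × S from the start pair (s0, q1), following both machines on each input symbol, reaches 4 state pairs: (s0, q1), (s3, q0), (s1, q2), (s4, q3).
R accepts in {s0, s4} and S accepts in {q1, q3}. In every reachable pair the two components are either both accepting — (s0, q1), (s4, q3) — or both non-accepting, so no string is accepted by exactly one of the machines: L(R) \ L(S) and L(S) \ L(R) are both empty.
Hence every string is accepted by R iff it is accepted by S, and the two languages coincide.

Yes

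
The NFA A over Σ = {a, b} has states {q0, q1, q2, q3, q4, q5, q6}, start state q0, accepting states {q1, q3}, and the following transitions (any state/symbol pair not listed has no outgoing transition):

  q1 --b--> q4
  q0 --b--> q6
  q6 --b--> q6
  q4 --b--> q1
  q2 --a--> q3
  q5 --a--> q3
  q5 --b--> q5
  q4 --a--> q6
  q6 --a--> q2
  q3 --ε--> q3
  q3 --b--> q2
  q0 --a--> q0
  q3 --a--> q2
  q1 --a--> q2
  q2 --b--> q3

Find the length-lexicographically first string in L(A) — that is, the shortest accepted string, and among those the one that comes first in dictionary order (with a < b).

baa

A breadth-first search from q0 reaches an accepting state first via the path q0 → q6 → q2 → q3 on input baa.
No string of length < 3 is accepted (BFS exhausts all shorter strings without reaching an accepting state), and baa is the lexicographically least accepting string of length 3.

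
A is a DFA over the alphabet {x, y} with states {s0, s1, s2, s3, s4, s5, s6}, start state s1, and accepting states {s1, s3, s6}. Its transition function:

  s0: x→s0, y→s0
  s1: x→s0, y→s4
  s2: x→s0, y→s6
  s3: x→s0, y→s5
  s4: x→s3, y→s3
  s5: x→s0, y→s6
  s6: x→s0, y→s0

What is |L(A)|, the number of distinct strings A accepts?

The useful subgraph on states {s1, s3, s4, s5, s6} is acyclic, so L(A) is finite; the longest accepting path visits 5 useful states, giving maximum string length 4.
Counting accepting paths from s1 by length: 1 of length 0, 2 of length 2, 2 of length 4. Total 5.

5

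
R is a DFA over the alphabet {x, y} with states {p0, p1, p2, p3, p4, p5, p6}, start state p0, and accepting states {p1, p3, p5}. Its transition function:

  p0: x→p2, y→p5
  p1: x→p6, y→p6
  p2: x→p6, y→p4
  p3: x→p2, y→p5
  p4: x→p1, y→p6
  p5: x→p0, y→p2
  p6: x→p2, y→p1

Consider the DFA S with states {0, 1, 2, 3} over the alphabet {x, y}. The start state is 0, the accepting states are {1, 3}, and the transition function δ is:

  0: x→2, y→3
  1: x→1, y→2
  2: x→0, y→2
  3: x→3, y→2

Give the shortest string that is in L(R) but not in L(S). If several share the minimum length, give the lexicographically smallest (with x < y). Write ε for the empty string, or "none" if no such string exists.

xyx

The string xyx is accepted by R but not by S.
No shorter string lies in the difference, and xyx is the lexicographically first length-3 string in L(R) \ L(S).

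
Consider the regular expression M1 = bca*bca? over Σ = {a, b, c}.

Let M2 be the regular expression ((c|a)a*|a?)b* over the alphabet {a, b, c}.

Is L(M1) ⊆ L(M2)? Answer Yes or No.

No

The string bcbc is in L(M1) but not in L(M2).
So L(M1) ⊄ L(M2).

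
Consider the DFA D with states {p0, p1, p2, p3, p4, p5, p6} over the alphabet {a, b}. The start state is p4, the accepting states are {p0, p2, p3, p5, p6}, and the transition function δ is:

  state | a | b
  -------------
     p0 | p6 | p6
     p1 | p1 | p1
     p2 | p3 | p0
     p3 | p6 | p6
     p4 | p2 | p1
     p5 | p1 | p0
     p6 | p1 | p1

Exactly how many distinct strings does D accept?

7

The useful subgraph on states {p0, p2, p3, p4, p6} is acyclic, so L(D) is finite; the longest accepting path visits 4 useful states, giving maximum string length 3.
Counting accepting paths from p4 by length: 1 of length 1, 2 of length 2, 4 of length 3. Total 7.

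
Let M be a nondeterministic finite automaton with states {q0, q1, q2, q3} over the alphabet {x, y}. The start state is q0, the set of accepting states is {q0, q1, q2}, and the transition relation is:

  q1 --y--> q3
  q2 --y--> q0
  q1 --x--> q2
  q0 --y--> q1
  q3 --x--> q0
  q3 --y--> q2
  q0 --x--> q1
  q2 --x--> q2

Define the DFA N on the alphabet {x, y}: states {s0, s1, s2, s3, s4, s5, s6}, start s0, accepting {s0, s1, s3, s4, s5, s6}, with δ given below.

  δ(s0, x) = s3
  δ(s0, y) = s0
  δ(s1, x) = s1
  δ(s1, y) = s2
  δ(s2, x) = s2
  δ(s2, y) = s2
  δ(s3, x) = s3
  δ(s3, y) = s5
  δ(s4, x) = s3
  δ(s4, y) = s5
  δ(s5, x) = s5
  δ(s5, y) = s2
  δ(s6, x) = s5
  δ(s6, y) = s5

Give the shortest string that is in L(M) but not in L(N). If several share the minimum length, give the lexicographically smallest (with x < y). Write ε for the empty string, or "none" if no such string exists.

xyy

The string xyy is accepted by M but not by N.
No shorter string lies in the difference, and xyy is the lexicographically first length-3 string in L(M) \ L(N).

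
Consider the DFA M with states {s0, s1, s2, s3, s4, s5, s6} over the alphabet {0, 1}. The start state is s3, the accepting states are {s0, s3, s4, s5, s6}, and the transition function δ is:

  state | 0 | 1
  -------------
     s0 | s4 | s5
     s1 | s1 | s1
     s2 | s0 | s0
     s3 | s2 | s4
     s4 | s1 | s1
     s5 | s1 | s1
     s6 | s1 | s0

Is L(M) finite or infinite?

finite

The useful states (reachable from s3 and able to reach an accepting state) are {s0, s2, s3, s4, s5}.
Restricted to these states the transition graph has no cycle, so every accepting path has bounded length and L is finite.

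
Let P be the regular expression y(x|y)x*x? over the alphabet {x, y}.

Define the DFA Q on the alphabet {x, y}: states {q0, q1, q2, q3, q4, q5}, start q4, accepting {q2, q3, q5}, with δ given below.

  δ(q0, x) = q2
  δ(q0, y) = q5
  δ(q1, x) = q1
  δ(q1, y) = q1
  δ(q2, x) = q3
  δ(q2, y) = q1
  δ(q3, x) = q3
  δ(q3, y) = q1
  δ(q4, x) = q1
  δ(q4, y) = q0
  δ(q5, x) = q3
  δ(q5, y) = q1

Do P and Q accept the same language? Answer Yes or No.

Yes

Converting the expression P to a DFA (subset construction, then merging equivalent states) gives the minimal DFA with states {p0, p1, p2, p3}, start state p0, accepting states {p3} and transitions p0: x→p1, y→p2; p1: x→p1, y→p1; p2: x→p3, y→p3; p3: x→p3, y→p1.
Exploring the product automaton P × Q from the start pair (p0, q4), following both machines on each input symbol, reaches 6 state pairs: (p0, q4), (p1, q1), (p2, q0), (p3, q2), (p3, q5), (p3, q3).
P accepts in {p3} and Q accepts in {q2, q3, q5}. In every reachable pair the two components are either both accepting — (p3, q2), (p3, q5), (p3, q3) — or both non-accepting, so no string is accepted by exactly one of the machines: L(P) \ L(Q) and L(Q) \ L(P) are both empty.
Hence every string is accepted by P iff it is accepted by Q, and the two languages coincide.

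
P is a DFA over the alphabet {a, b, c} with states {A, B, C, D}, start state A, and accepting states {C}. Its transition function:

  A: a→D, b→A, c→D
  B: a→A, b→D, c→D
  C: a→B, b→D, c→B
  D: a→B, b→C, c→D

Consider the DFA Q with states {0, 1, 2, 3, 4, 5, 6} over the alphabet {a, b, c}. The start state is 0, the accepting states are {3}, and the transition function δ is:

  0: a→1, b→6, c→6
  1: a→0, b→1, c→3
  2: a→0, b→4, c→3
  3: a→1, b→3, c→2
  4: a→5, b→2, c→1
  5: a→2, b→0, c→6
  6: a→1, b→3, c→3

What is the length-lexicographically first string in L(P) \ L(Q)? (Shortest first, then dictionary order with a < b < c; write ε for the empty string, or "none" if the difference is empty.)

ab

The string ab is accepted by P but not by Q.
No shorter string lies in the difference, and ab is the lexicographically first length-2 string in L(P) \ L(Q).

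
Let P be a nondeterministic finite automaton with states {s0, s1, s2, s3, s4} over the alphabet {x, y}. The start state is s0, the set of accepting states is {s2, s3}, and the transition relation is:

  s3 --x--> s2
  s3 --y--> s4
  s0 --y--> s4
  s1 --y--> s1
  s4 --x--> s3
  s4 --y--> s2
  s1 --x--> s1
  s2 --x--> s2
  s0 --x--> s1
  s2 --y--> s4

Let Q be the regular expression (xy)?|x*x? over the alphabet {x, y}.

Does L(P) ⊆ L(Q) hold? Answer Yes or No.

The string yx is in L(P) but not in L(Q).
So L(P) ⊄ L(Q).

No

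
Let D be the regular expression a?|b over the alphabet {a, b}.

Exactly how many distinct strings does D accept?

3

The expression has no Kleene star, so L(D) is finite. Expanding the alternatives gives {ε, a, b}.
That is 1 of length 0, 2 of length 1: 3 strings in all.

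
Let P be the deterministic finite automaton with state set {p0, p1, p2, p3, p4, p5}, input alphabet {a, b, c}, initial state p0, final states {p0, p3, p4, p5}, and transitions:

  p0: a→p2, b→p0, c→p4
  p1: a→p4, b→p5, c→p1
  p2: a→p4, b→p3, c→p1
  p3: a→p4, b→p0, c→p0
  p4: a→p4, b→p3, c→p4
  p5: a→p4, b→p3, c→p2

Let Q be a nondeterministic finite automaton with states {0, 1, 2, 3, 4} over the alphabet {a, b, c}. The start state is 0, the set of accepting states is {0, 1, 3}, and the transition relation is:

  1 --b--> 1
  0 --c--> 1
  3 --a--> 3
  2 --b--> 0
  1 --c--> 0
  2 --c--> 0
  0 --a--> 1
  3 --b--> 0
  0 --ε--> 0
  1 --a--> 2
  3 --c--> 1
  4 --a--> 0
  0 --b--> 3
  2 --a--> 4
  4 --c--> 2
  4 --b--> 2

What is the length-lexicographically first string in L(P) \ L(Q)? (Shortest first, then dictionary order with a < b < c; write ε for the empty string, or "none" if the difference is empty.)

aa

The string aa is accepted by P but not by Q.
No shorter string lies in the difference, and aa is the lexicographically first length-2 string in L(P) \ L(Q).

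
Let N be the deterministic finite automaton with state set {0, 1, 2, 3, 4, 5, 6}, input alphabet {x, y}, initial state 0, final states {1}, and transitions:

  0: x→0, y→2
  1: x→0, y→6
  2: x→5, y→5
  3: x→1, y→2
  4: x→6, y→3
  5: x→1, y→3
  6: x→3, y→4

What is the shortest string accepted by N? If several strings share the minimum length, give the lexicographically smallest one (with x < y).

yxx

A breadth-first search from 0 reaches an accepting state first via the path 0 → 2 → 5 → 1 on input yxx.
No string of length < 3 is accepted (BFS exhausts all shorter strings without reaching an accepting state), and yxx is the lexicographically least accepting string of length 3.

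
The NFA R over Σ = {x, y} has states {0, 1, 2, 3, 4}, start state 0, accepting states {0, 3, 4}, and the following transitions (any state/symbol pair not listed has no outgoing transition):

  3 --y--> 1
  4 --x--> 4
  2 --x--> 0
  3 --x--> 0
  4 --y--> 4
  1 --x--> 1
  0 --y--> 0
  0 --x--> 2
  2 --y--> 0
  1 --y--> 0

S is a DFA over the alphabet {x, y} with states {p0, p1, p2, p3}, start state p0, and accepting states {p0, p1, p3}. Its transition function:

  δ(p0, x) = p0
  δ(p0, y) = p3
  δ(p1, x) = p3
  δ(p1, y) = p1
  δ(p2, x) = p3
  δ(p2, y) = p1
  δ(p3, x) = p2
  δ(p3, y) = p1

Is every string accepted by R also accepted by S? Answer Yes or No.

No

The string yyxx is in L(R) but not in L(S).
So L(R) ⊄ L(S).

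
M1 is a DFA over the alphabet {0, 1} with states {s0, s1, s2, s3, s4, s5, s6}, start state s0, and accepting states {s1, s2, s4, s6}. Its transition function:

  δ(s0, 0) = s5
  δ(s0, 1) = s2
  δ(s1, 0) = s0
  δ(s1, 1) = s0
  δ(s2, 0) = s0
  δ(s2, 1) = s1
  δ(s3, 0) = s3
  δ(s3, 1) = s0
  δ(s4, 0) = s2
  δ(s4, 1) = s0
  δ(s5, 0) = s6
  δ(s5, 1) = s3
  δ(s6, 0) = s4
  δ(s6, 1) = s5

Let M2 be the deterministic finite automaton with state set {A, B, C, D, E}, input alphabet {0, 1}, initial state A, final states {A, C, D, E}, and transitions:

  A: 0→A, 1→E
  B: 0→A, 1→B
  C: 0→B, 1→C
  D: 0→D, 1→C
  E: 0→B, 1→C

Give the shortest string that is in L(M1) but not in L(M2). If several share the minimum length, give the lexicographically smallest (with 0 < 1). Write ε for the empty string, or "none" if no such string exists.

The string 101 is accepted by M1 but not by M2.
No shorter string lies in the difference, and 101 is the lexicographically first length-3 string in L(M1) \ L(M2).

101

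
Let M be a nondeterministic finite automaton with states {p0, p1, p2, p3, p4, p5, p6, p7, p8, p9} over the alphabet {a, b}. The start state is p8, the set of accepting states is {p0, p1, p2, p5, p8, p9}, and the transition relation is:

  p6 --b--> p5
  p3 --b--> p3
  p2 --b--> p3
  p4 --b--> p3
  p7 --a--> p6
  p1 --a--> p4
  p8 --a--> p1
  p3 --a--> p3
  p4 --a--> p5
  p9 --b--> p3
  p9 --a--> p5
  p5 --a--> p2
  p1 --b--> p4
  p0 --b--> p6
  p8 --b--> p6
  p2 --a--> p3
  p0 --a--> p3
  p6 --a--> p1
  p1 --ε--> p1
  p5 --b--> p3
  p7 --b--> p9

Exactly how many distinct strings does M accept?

13

The useful subgraph on states {p1, p2, p4, p5, p6, p8} is acyclic, so L(M) is finite; the longest accepting path visits 6 useful states, giving maximum string length 5.
Counting accepting paths from p8 by length: 1 of length 0, 1 of length 1, 2 of length 2, 3 of length 3, 4 of length 4, 2 of length 5. Total 13.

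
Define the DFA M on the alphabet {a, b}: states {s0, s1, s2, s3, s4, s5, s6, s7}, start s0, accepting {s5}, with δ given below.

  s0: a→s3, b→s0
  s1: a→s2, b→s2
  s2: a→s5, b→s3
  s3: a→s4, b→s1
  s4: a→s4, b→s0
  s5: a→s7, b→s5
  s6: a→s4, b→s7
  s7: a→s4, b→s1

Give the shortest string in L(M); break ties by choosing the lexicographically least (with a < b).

A breadth-first search from s0 reaches an accepting state first via the path s0 → s3 → s1 → s2 → s5 on input abaa.
No string of length < 4 is accepted (BFS exhausts all shorter strings without reaching an accepting state), and abaa is the lexicographically least accepting string of length 4.

abaa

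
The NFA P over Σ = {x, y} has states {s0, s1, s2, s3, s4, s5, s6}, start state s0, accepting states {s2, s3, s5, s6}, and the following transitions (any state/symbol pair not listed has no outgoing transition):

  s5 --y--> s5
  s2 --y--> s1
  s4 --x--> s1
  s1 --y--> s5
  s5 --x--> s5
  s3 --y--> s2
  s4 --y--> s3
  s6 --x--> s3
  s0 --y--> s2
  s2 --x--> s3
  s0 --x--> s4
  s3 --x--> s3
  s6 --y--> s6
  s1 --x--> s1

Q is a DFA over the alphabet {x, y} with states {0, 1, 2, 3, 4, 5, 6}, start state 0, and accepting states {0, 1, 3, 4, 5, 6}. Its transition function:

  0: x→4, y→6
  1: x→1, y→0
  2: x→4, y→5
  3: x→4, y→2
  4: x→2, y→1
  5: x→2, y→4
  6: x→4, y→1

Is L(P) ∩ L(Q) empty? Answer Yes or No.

No

The string y is accepted by both P and Q.
Hence L(P) ∩ L(Q) ≠ ∅.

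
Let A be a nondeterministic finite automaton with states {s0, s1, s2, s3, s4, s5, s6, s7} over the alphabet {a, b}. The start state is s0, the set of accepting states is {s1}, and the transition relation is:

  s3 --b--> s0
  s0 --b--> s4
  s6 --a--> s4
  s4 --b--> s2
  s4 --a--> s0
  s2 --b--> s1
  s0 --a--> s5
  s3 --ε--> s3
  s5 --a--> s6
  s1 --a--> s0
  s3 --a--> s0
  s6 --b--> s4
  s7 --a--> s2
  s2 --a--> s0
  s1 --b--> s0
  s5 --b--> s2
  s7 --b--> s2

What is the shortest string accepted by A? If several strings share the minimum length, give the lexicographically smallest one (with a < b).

abb

A breadth-first search from s0 reaches an accepting state first via the path s0 → s5 → s2 → s1 on input abb.
No string of length < 3 is accepted (BFS exhausts all shorter strings without reaching an accepting state), and abb is the lexicographically least accepting string of length 3.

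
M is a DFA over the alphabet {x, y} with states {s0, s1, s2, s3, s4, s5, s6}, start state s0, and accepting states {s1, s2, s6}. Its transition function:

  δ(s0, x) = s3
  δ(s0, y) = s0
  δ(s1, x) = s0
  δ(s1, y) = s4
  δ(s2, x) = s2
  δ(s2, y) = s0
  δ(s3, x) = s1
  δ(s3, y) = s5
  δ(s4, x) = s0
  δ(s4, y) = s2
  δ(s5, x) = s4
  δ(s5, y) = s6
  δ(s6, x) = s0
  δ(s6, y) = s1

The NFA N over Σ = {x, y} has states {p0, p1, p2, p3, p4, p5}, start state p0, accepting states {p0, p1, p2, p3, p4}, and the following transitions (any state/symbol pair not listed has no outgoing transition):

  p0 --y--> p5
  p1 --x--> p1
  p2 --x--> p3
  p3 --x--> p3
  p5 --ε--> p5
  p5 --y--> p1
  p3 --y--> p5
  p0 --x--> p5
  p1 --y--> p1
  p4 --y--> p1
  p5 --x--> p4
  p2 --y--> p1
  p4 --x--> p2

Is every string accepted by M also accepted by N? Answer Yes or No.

Exploring the product automaton M × N from the start pair (s0, p0), following both machines on each input symbol, reaches 22 state pairs: (s0, p0), (s3, p5), (s0, p5), (s1, p4), (s5, p1), (s3, p4), (s0, p1), (s0, p2), (s4, p1), (s6, p1), (s1, p2), (s3, p1), (s3, p3), (s2, p1), (s1, p1), (s0, p3), (s1, p3), (s5, p5), (s4, p5), (s4, p4), (s0, p4), (s3, p2).
M accepts in {s1, s2, s6} and N accepts in {p0, p1, p2, p3, p4}. The reachable pairs whose M-component is accepting are (s1, p4), (s6, p1), (s1, p2), (s2, p1), (s1, p1), (s1, p3); in each of them the N-component is accepting too, so the product for L(M) \ L(N) (M-component accepting, N-component rejecting) has no reachable accepting pair and the difference is empty.
Hence every string in L(M) is also in L(N).

Yes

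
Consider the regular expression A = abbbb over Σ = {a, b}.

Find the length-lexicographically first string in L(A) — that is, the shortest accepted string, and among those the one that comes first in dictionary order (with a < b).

By inspection of the expression, no string of length less than 5 matches, and abbbb is the lexicographically first match of length 5.

abbbb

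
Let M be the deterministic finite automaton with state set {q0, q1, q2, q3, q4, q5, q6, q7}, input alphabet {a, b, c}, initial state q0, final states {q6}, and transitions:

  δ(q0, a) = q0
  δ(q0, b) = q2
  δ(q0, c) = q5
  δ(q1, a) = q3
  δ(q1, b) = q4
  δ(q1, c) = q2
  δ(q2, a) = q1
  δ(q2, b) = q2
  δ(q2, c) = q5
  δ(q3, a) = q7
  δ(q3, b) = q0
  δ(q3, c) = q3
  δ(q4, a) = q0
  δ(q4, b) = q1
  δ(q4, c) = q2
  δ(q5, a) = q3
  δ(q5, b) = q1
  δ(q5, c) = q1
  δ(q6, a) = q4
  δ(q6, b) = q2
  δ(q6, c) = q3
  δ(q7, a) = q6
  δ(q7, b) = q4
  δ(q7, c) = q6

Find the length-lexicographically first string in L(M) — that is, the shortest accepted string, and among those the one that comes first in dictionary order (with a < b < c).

caaa

A breadth-first search from q0 reaches an accepting state first via the path q0 → q5 → q3 → q7 → q6 on input caaa.
No string of length < 4 is accepted (BFS exhausts all shorter strings without reaching an accepting state), and caaa is the lexicographically least accepting string of length 4.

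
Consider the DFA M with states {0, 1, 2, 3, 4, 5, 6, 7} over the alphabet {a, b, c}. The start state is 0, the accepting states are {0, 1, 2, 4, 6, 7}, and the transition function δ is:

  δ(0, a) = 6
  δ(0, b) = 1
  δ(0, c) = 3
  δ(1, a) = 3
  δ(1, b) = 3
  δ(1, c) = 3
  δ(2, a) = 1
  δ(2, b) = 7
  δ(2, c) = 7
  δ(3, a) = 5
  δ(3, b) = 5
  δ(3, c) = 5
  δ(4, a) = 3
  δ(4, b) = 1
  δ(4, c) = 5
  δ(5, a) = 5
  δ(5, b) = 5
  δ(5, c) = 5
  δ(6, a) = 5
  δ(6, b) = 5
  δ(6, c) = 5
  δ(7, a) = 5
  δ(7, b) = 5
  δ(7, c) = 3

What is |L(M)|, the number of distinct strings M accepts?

The useful subgraph on states {0, 1, 6} is acyclic, so L(M) is finite; the longest accepting path visits 2 useful states, giving maximum string length 1.
Counting accepting paths from 0 by length: 1 of length 0, 2 of length 1. Total 3.

3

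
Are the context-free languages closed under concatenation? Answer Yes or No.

Yes

Take grammars for L₁ and L₂ with disjoint nonterminals and start symbols S₁, S₂; adding a new start symbol with S → S₁S₂ gives a context-free grammar for L₁L₂.
So the context-free languages are closed under concatenation.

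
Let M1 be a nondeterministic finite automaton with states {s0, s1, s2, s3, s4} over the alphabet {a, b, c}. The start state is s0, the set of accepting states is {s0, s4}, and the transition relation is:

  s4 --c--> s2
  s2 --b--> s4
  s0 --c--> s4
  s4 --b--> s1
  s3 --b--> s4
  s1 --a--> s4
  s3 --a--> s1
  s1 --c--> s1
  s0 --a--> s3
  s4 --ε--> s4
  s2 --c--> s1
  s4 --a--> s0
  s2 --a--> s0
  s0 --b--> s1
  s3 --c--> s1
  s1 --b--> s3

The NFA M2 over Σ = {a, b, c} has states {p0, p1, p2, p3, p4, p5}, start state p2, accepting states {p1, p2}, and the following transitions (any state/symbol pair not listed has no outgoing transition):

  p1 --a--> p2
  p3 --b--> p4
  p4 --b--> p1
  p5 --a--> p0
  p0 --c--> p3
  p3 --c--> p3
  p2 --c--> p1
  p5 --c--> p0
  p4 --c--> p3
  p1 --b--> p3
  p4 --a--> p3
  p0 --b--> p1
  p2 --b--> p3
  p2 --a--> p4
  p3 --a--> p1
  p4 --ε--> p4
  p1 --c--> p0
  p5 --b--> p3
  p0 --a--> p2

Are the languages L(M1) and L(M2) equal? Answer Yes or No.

Exploring the product automaton M1 × M2 from the start pair (s0, p2), following both machines on each input symbol, reaches 5 state pairs: (s0, p2), (s3, p4), (s1, p3), (s4, p1), (s2, p0).
M1 accepts in {s0, s4} and M2 accepts in {p1, p2}. In every reachable pair the two components are either both accepting — (s0, p2), (s4, p1) — or both non-accepting, so no string is accepted by exactly one of the machines: L(M1) \ L(M2) and L(M2) \ L(M1) are both empty.
Hence every string is accepted by M1 iff it is accepted by M2, and the two languages coincide.

Yes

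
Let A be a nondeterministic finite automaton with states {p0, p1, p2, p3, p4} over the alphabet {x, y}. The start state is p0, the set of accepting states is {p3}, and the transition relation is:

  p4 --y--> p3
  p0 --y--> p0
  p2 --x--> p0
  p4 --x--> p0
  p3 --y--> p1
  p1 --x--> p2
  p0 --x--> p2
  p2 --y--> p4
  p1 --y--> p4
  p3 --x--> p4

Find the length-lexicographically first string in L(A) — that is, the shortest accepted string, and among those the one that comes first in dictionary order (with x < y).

xyy

A breadth-first search from p0 reaches an accepting state first via the path p0 → p2 → p4 → p3 on input xyy.
No string of length < 3 is accepted (BFS exhausts all shorter strings without reaching an accepting state), and xyy is the lexicographically least accepting string of length 3.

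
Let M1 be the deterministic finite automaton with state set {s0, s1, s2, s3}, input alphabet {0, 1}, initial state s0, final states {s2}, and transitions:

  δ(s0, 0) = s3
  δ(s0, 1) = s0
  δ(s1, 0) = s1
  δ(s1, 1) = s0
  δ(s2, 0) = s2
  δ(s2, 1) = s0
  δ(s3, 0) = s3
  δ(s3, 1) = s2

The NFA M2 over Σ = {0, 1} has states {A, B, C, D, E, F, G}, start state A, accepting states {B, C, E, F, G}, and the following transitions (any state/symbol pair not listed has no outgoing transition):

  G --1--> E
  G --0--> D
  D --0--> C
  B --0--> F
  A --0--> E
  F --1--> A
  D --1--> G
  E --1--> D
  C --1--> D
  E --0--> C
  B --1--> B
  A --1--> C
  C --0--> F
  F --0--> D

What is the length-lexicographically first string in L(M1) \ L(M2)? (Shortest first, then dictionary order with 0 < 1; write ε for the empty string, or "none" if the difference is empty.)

The string 01 is accepted by M1 but not by M2.
No shorter string lies in the difference, and 01 is the lexicographically first length-2 string in L(M1) \ L(M2).

01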